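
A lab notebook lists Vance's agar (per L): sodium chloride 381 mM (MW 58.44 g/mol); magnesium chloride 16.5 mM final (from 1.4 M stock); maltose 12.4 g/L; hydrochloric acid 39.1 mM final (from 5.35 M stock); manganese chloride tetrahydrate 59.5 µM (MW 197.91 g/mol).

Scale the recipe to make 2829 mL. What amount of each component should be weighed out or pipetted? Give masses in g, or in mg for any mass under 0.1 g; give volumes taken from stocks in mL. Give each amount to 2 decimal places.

sodium chloride 62.99 g; magnesium chloride 33.34 mL; maltose 35.08 g; hydrochloric acid 20.68 mL; manganese chloride tetrahydrate 33.31 mg

Target volume = 2829 mL = 2.829 L.
sodium chloride: 381 mmol/L × 58.44 g/mol × 2.829 L ÷ 1000 = 62.99 g
magnesium chloride: C1V1 = C2V2 → 16.5 mM × 2829 mL ÷ 1400 mM = 33.34 mL
maltose: 12.4 g/L × 2.829 L = 35.08 g
hydrochloric acid: dilute stock: 39.1 mM × 2829 mL ÷ 5350 mM = 20.68 mL
manganese chloride tetrahydrate: 59.5 µmol/L × 197.91 g/mol × 2.829 L ÷ 1000 = 33.31 mg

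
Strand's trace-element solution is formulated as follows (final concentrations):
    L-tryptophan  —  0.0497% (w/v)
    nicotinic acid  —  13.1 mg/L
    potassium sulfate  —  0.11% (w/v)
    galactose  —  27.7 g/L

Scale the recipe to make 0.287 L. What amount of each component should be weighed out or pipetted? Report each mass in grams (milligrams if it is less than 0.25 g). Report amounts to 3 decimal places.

L-tryptophan 142.639 mg; nicotinic acid 3.760 mg; potassium sulfate 0.316 g; galactose 7.950 g

Working volume: 0.287 L.
L-tryptophan: 0.0497% w/v = 0.497 g/L → 0.497 × 0.287 L = 0.142639 g = 142.639 mg
nicotinic acid: 13.1 mg/L × 0.287 L = 3.760 mg
potassium sulfate: 0.11 g per 100 mL × 287 mL ÷ 100 = 0.316 g
galactose: 27.7 g/L × 0.287 L = 7.950 g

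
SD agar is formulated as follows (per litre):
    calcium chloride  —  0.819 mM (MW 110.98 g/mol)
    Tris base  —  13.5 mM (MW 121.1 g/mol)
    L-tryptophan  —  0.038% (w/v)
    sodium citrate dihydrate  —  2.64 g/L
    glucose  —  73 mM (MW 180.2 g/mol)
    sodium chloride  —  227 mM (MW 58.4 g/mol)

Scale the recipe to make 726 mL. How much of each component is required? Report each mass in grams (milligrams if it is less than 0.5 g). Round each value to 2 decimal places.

calcium chloride 65.99 mg; Tris base 1.19 g; L-tryptophan 275.88 mg; sodium citrate dihydrate 1.92 g; glucose 9.55 g; sodium chloride 9.62 g

Target volume = 726 mL = 0.726 L.
calcium chloride: 0.819 mmol/L × 110.98 mg/mmol × 0.726 L = 65.99 mg
Tris base: 13.5 mmol/L × 121.1 g/mol × 0.726 L ÷ 1000 = 1.19 g
L-tryptophan: 0.038 g per 100 mL × 726 mL ÷ 100 = 0.27588 g = 275.88 mg
sodium citrate dihydrate: 2.64 g/L × 0.726 L = 1.92 g
glucose: 73 mmol/L × 180.2 g/mol × 0.726 L ÷ 1000 = 9.55 g
sodium chloride: 227 mmol/L × 58.4 g/mol × 0.726 L ÷ 1000 = 9.62 g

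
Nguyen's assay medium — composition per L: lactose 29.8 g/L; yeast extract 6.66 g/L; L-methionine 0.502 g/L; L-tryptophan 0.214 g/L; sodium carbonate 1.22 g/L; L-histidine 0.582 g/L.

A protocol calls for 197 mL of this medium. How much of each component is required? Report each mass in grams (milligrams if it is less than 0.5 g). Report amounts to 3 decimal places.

lactose 5.871 g; yeast extract 1.312 g; L-methionine 98.894 mg; L-tryptophan 42.158 mg; sodium carbonate 240.340 mg; L-histidine 114.654 mg

Target volume = 197 mL = 0.197 L.
lactose: 29.8 g/L × 0.197 L = 5.871 g
yeast extract: 6.66 g/L × 0.197 L = 1.312 g
L-methionine: 0.502 g/L × 0.197 L = 0.098894 g = 98.894 mg
L-tryptophan: 0.214 g/L × 0.197 L = 0.042158 g = 42.158 mg
sodium carbonate: 1.22 g/L × 0.197 L = 0.24034 g = 240.340 mg
L-histidine: 0.582 g/L × 0.197 L = 0.114654 g = 114.654 mg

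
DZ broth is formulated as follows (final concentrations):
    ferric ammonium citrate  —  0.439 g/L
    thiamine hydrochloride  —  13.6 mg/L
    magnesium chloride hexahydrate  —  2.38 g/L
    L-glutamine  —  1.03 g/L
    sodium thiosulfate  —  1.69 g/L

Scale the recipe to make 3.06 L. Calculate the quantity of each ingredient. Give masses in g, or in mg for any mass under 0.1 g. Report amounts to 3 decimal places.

ferric ammonium citrate 1.343 g; thiamine hydrochloride 41.616 mg; magnesium chloride hexahydrate 7.283 g; L-glutamine 3.152 g; sodium thiosulfate 5.171 g

Scale factor relative to 1 L: 3.06.
ferric ammonium citrate: 0.439 g/L × 3.06 L = 1.343 g
thiamine hydrochloride: 13.6 mg/L × 3.06 L = 41.616 mg
magnesium chloride hexahydrate: 2.38 g/L × 3.06 L = 7.283 g
L-glutamine: 1.03 g/L × 3.06 L = 3.152 g
sodium thiosulfate: 1.69 g/L × 3.06 L = 5.171 g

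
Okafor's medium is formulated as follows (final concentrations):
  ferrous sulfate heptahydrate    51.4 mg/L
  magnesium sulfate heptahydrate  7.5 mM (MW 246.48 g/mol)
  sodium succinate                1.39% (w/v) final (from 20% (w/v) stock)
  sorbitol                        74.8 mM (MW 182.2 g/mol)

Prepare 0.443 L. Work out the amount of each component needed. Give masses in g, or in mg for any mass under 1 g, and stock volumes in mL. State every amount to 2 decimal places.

ferrous sulfate heptahydrate 22.77 mg; magnesium sulfate heptahydrate 818.93 mg; sodium succinate 30.79 mL; sorbitol 6.04 g

Scale factor relative to 1 L: 0.443.
ferrous sulfate heptahydrate: 51.4 mg/L × 0.443 L = 22.77 mg
magnesium sulfate heptahydrate: 7.5 mmol/L × 246.48 mg/mmol × 0.443 L = 818.93 mg
sodium succinate: dilute stock: 1.39% ÷ 20% × 443 mL = 30.79 mL
sorbitol: 74.8 mmol/L × 182.2 g/mol × 0.443 L ÷ 1000 = 6.04 g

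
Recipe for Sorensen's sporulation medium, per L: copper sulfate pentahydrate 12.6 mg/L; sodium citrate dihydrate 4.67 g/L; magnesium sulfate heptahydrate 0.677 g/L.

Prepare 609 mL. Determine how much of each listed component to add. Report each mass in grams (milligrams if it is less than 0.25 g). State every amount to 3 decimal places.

Target volume = 609 mL = 0.609 L.
copper sulfate pentahydrate: 12.6 mg/L × 0.609 L = 7.673 mg
sodium citrate dihydrate: 4.67 g/L × 0.609 L = 2.844 g
magnesium sulfate heptahydrate: 0.677 g/L × 0.609 L = 0.412 g

copper sulfate pentahydrate 7.673 mg; sodium citrate dihydrate 2.844 g; magnesium sulfate heptahydrate 0.412 g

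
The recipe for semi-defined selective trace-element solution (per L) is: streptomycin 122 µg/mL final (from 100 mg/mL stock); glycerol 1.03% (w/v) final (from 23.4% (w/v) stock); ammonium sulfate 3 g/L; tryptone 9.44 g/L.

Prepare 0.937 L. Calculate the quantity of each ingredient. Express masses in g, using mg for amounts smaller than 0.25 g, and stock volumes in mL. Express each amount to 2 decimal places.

Working volume: 0.937 L.
streptomycin: C1V1 = C2V2 → 122 µg/mL × 937 mL ÷ 100000 µg/mL = 1.14 mL
glycerol: dilute stock: 1.03% ÷ 23.4% × 937 mL = 41.24 mL
ammonium sulfate: 3 g/L × 0.937 L = 2.81 g
tryptone: 9.44 g/L × 0.937 L = 8.85 g

streptomycin 1.14 mL; glycerol 41.24 mL; ammonium sulfate 2.81 g; tryptone 8.85 g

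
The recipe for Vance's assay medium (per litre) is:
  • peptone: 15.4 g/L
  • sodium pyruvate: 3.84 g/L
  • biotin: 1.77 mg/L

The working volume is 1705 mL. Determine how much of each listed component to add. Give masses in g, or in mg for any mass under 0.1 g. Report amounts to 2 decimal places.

peptone 26.26 g; sodium pyruvate 6.55 g; biotin 3.02 mg

Working volume: 1705 mL = 1.705 L.
peptone: 15.4 g/L × 1.705 L = 26.26 g
sodium pyruvate: 3.84 g/L × 1.705 L = 6.55 g
biotin: 1.77 mg/L × 1.705 L = 3.02 mg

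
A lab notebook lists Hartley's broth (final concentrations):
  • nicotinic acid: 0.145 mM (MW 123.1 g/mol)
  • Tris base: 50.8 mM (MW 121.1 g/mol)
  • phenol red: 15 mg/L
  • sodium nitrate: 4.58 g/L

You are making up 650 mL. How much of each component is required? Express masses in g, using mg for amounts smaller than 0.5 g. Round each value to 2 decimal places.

Working volume: 650 mL = 0.65 L.
nicotinic acid: 0.145 mmol/L × 123.1 mg/mmol × 0.65 L = 11.60 mg
Tris base: 50.8 mmol/L × 121.1 g/mol × 0.65 L ÷ 1000 = 4.00 g
phenol red: 15 mg/L × 0.65 L = 9.75 mg
sodium nitrate: 4.58 g/L × 0.65 L = 2.98 g

nicotinic acid 11.60 mg; Tris base 4.00 g; phenol red 9.75 mg; sodium nitrate 2.98 g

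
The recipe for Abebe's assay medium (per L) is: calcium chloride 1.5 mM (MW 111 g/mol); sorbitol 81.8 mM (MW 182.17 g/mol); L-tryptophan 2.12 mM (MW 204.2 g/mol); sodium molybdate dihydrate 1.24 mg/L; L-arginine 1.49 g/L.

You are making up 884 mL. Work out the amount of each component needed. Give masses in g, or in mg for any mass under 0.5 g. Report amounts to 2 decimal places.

Target volume = 884 mL = 0.884 L.
calcium chloride: 1.5 mmol/L × 111 mg/mmol × 0.884 L = 147.19 mg
sorbitol: 81.8 mmol/L × 182.17 g/mol × 0.884 L ÷ 1000 = 13.17 g
L-tryptophan: 2.12 mmol/L × 204.2 mg/mmol × 0.884 L = 382.69 mg
sodium molybdate dihydrate: 1.24 mg/L × 0.884 L = 1.10 mg
L-arginine: 1.49 g/L × 0.884 L = 1.32 g

calcium chloride 147.19 mg; sorbitol 13.17 g; L-tryptophan 382.69 mg; sodium molybdate dihydrate 1.10 mg; L-arginine 1.32 g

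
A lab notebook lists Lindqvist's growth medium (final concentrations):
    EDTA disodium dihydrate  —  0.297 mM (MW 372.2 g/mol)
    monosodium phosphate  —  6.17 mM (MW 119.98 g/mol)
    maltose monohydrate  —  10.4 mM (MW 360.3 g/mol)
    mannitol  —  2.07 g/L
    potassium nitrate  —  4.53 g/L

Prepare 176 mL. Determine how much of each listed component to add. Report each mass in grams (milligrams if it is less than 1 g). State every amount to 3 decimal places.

EDTA disodium dihydrate 19.456 mg; monosodium phosphate 130.289 mg; maltose monohydrate 659.493 mg; mannitol 364.320 mg; potassium nitrate 797.280 mg

Scale factor relative to 1 L: 0.176.
EDTA disodium dihydrate: 0.297 mmol/L × 372.2 mg/mmol × 0.176 L = 19.456 mg
monosodium phosphate: 6.17 mmol/L × 119.98 mg/mmol × 0.176 L = 130.289 mg
maltose monohydrate: 10.4 mmol/L × 360.3 mg/mmol × 0.176 L = 659.493 mg
mannitol: 2.07 g/L × 0.176 L = 0.36432 g = 364.320 mg
potassium nitrate: 4.53 g/L × 0.176 L = 0.79728 g = 797.280 mg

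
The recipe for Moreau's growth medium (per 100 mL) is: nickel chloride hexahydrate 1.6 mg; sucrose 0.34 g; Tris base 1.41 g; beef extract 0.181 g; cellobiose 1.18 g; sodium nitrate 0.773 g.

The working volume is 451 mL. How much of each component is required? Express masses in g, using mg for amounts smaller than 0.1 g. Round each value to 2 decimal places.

Scale factor = 451 mL / 100 mL = 4.51.
nickel chloride hexahydrate: 1.6 mg × (451 mL / 100 mL) = 7.22 mg
sucrose: 0.34 g × (451 mL / 100 mL) = 1.53 g
Tris base: 1.41 g × (451 mL / 100 mL) = 6.36 g
beef extract: 0.181 g × (451 mL / 100 mL) = 0.82 g
cellobiose: 1.18 g × (451 mL / 100 mL) = 5.32 g
sodium nitrate: 0.773 g × (451 mL / 100 mL) = 3.49 g

nickel chloride hexahydrate 7.22 mg; sucrose 1.53 g; Tris base 6.36 g; beef extract 0.82 g; cellobiose 5.32 g; sodium nitrate 3.49 g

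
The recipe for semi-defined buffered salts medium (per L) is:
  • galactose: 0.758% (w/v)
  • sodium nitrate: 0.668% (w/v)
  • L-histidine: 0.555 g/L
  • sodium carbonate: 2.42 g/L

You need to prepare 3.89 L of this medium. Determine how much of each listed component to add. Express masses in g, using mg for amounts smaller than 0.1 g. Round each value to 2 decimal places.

galactose 29.49 g; sodium nitrate 25.99 g; L-histidine 2.16 g; sodium carbonate 9.41 g

Working volume: 3.89 L.
galactose: 0.758 g per 100 mL × 3890 mL ÷ 100 = 29.49 g
sodium nitrate: 0.668 g per 100 mL × 3890 mL ÷ 100 = 25.99 g
L-histidine: 0.555 g/L × 3.89 L = 2.16 g
sodium carbonate: 2.42 g/L × 3.89 L = 9.41 g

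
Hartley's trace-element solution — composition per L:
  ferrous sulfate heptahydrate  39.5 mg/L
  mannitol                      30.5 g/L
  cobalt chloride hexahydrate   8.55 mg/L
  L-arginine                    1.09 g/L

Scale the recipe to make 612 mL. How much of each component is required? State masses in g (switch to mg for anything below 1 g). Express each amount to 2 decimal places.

Working volume: 612 mL = 0.612 L.
ferrous sulfate heptahydrate: 39.5 mg/L × 0.612 L = 24.17 mg
mannitol: 30.5 g/L × 0.612 L = 18.67 g
cobalt chloride hexahydrate: 8.55 mg/L × 0.612 L = 5.23 mg
L-arginine: 1.09 g/L × 0.612 L = 0.66708 g = 667.08 mg

ferrous sulfate heptahydrate 24.17 mg; mannitol 18.67 g; cobalt chloride hexahydrate 5.23 mg; L-arginine 667.08 mg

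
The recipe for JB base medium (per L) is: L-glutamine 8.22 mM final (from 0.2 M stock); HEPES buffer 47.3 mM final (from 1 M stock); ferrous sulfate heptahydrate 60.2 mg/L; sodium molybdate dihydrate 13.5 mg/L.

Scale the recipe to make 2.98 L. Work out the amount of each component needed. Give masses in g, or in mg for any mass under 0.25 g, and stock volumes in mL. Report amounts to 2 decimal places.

Scale factor relative to 1 L: 2.98.
L-glutamine: dilute stock: 8.22 mM × 2980 mL ÷ 200 mM = 122.48 mL
HEPES buffer: V = C2·V2/C1 = 47.3 mM × 2980 mL ÷ 1000 mM = 140.95 mL
ferrous sulfate heptahydrate: 60.2 mg/L × 2.98 L = 179.40 mg
sodium molybdate dihydrate: 13.5 mg/L × 2.98 L = 40.23 mg

L-glutamine 122.48 mL; HEPES buffer 140.95 mL; ferrous sulfate heptahydrate 179.40 mg; sodium molybdate dihydrate 40.23 mg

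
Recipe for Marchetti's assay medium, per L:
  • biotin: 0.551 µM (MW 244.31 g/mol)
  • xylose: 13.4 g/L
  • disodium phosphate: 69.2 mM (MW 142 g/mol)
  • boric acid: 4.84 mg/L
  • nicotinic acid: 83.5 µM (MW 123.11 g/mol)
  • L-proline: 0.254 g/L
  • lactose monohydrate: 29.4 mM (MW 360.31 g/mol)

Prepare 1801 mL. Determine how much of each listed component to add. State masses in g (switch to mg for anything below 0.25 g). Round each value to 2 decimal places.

biotin 0.24 mg; xylose 24.13 g; disodium phosphate 17.70 g; boric acid 8.72 mg; nicotinic acid 18.51 mg; L-proline 0.46 g; lactose monohydrate 19.08 g

Working volume: 1801 mL = 1.801 L.
biotin: 0.551 µmol/L × 244.31 g/mol × 1.801 L ÷ 1000 = 0.24 mg
xylose: 13.4 g/L × 1.801 L = 24.13 g
disodium phosphate: 69.2 mmol/L × 142 g/mol × 1.801 L ÷ 1000 = 17.70 g
boric acid: 4.84 mg/L × 1.801 L = 8.72 mg
nicotinic acid: 83.5 µmol/L × 123.11 g/mol × 1.801 L ÷ 1000 = 18.51 mg
L-proline: 0.254 g/L × 1.801 L = 0.46 g
lactose monohydrate: 29.4 mmol/L × 360.31 g/mol × 1.801 L ÷ 1000 = 19.08 g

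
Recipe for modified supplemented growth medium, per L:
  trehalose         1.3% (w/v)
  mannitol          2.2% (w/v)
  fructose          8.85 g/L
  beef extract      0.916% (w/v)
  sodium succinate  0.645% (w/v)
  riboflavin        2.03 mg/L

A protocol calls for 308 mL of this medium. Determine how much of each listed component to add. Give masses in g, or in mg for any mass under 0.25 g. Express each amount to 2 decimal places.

trehalose 4.00 g; mannitol 6.78 g; fructose 2.73 g; beef extract 2.82 g; sodium succinate 1.99 g; riboflavin 0.63 mg

Scale factor relative to 1 L: 0.308.
trehalose: 1.3% w/v = 13 g/L → 13 × 0.308 L = 4.00 g
mannitol: 2.2% w/v = 22 g/L → 22 × 0.308 L = 6.78 g
fructose: 8.85 g/L × 0.308 L = 2.73 g
beef extract: 0.916 g per 100 mL × 308 mL ÷ 100 = 2.82 g
sodium succinate: 0.645% w/v = 6.45 g/L → 6.45 × 0.308 L = 1.99 g
riboflavin: 2.03 mg/L × 0.308 L = 0.63 mg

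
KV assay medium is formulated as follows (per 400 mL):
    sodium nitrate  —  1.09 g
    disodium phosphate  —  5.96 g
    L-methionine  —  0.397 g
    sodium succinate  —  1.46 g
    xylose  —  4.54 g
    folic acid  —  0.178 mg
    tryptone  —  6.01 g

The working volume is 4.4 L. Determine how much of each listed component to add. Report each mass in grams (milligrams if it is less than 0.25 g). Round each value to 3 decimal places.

sodium nitrate 11.990 g; disodium phosphate 65.560 g; L-methionine 4.367 g; sodium succinate 16.060 g; xylose 49.940 g; folic acid 1.958 mg; tryptone 66.110 g

Scale factor = 4400 mL / 400 mL = 11.
sodium nitrate: 1.09 g × (4400 mL / 400 mL) = 11.990 g
disodium phosphate: 5.96 g × (4400 mL / 400 mL) = 65.560 g
L-methionine: 0.397 g × (4400 mL / 400 mL) = 4.367 g
sodium succinate: 1.46 g × (4400 mL / 400 mL) = 16.060 g
xylose: 4.54 g × (4400 mL / 400 mL) = 49.940 g
folic acid: 0.178 mg × (4400 mL / 400 mL) = 1.958 mg
tryptone: 6.01 g × (4400 mL / 400 mL) = 66.110 g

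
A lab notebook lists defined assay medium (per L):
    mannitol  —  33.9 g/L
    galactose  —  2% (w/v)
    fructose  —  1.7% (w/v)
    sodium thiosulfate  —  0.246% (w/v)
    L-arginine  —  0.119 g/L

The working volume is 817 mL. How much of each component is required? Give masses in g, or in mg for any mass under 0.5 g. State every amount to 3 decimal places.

mannitol 27.696 g; galactose 16.340 g; fructose 13.889 g; sodium thiosulfate 2.010 g; L-arginine 97.223 mg

Target volume = 817 mL = 0.817 L.
mannitol: 33.9 g/L × 0.817 L = 27.696 g
galactose: 2 g per 100 mL × 817 mL ÷ 100 = 16.340 g
fructose: 1.7% w/v = 17 g/L → 17 × 0.817 L = 13.889 g
sodium thiosulfate: 0.246 g per 100 mL × 817 mL ÷ 100 = 2.010 g
L-arginine: 0.119 g/L × 0.817 L = 0.097223 g = 97.223 mg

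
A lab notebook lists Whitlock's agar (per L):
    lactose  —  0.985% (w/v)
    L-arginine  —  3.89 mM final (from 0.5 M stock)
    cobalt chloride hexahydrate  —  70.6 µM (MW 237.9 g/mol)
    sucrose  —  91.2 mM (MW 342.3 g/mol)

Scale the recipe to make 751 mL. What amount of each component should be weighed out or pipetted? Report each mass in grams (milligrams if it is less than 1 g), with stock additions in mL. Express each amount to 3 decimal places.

lactose 7.397 g; L-arginine 5.843 mL; cobalt chloride hexahydrate 12.614 mg; sucrose 23.445 g

Target volume = 751 mL = 0.751 L.
lactose: 0.985 g per 100 mL × 751 mL ÷ 100 = 7.397 g
L-arginine: dilute stock: 3.89 mM × 751 mL ÷ 500 mM = 5.843 mL
cobalt chloride hexahydrate: 70.6 µmol/L × 237.9 g/mol × 0.751 L ÷ 1000 = 12.614 mg
sucrose: 91.2 mmol/L × 342.3 g/mol × 0.751 L ÷ 1000 = 23.445 g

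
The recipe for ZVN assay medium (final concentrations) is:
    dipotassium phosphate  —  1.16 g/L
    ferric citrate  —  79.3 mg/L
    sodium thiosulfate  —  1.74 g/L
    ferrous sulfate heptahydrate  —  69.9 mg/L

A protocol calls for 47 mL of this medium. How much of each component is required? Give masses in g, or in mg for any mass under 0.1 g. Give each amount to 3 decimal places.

Target volume = 47 mL = 0.047 L.
dipotassium phosphate: 1.16 g/L × 0.047 L = 0.05452 g = 54.520 mg
ferric citrate: 79.3 mg/L × 0.047 L = 3.727 mg
sodium thiosulfate: 1.74 g/L × 0.047 L = 0.08178 g = 81.780 mg
ferrous sulfate heptahydrate: 69.9 mg/L × 0.047 L = 3.285 mg

dipotassium phosphate 54.520 mg; ferric citrate 3.727 mg; sodium thiosulfate 81.780 mg; ferrous sulfate heptahydrate 3.285 mg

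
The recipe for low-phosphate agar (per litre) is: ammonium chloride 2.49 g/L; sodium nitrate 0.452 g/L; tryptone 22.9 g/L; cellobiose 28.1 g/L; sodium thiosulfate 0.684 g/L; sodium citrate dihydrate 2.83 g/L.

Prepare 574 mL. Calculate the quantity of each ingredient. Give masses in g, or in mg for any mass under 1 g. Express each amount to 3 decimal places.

ammonium chloride 1.429 g; sodium nitrate 259.448 mg; tryptone 13.145 g; cellobiose 16.129 g; sodium thiosulfate 392.616 mg; sodium citrate dihydrate 1.624 g

Working volume: 574 mL = 0.574 L.
ammonium chloride: 2.49 g/L × 0.574 L = 1.429 g
sodium nitrate: 0.452 g/L × 0.574 L = 0.259448 g = 259.448 mg
tryptone: 22.9 g/L × 0.574 L = 13.145 g
cellobiose: 28.1 g/L × 0.574 L = 16.129 g
sodium thiosulfate: 0.684 g/L × 0.574 L = 0.392616 g = 392.616 mg
sodium citrate dihydrate: 2.83 g/L × 0.574 L = 1.624 g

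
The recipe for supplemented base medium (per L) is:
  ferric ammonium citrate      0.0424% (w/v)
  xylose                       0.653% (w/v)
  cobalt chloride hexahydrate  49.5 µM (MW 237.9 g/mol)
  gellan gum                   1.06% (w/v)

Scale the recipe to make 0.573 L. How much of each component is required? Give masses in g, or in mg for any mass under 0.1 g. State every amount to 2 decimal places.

ferric ammonium citrate 0.24 g; xylose 3.74 g; cobalt chloride hexahydrate 6.75 mg; gellan gum 6.07 g

Scale factor relative to 1 L: 0.573.
ferric ammonium citrate: 0.0424% w/v = 0.424 g/L → 0.424 × 0.573 L = 0.24 g
xylose: 0.653 g per 100 mL × 573 mL ÷ 100 = 3.74 g
cobalt chloride hexahydrate: 49.5 µmol/L × 237.9 g/mol × 0.573 L ÷ 1000 = 6.75 mg
gellan gum: 1.06% w/v = 10.6 g/L → 10.6 × 0.573 L = 6.07 g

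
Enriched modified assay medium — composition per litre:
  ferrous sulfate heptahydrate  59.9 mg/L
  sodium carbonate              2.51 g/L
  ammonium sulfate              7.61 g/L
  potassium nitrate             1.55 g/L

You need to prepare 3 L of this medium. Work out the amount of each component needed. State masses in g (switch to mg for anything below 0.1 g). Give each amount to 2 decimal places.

ferrous sulfate heptahydrate 0.18 g; sodium carbonate 7.53 g; ammonium sulfate 22.83 g; potassium nitrate 4.65 g

Scale factor relative to 1 L: 3.
ferrous sulfate heptahydrate: 59.9 mg/L × 3 L = 179.7 mg = 0.18 g
sodium carbonate: 2.51 g/L × 3 L = 7.53 g
ammonium sulfate: 7.61 g/L × 3 L = 22.83 g
potassium nitrate: 1.55 g/L × 3 L = 4.65 g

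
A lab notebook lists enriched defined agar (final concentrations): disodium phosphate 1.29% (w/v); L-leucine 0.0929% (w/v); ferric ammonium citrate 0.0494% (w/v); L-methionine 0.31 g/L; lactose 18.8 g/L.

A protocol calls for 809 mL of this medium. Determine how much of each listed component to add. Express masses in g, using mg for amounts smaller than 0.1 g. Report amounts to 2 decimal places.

Target volume = 809 mL = 0.809 L.
disodium phosphate: 1.29 g per 100 mL × 809 mL ÷ 100 = 10.44 g
L-leucine: 0.0929% w/v = 0.929 g/L → 0.929 × 0.809 L = 0.75 g
ferric ammonium citrate: 0.0494 g per 100 mL × 809 mL ÷ 100 = 0.40 g
L-methionine: 0.31 g/L × 0.809 L = 0.25 g
lactose: 18.8 g/L × 0.809 L = 15.21 g

disodium phosphate 10.44 g; L-leucine 0.75 g; ferric ammonium citrate 0.40 g; L-methionine 0.25 g; lactose 15.21 g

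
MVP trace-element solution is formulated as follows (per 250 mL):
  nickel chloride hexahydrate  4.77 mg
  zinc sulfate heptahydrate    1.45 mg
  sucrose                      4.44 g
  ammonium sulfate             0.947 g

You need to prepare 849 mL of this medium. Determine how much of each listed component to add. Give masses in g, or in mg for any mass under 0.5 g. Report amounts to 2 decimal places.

Scale factor = 849 mL / 250 mL = 3.396.
nickel chloride hexahydrate: 4.77 mg × (849 mL / 250 mL) = 16.20 mg
zinc sulfate heptahydrate: 1.45 mg × (849 mL / 250 mL) = 4.92 mg
sucrose: 4.44 g × (849 mL / 250 mL) = 15.08 g
ammonium sulfate: 0.947 g × (849 mL / 250 mL) = 3.22 g

nickel chloride hexahydrate 16.20 mg; zinc sulfate heptahydrate 4.92 mg; sucrose 15.08 g; ammonium sulfate 3.22 g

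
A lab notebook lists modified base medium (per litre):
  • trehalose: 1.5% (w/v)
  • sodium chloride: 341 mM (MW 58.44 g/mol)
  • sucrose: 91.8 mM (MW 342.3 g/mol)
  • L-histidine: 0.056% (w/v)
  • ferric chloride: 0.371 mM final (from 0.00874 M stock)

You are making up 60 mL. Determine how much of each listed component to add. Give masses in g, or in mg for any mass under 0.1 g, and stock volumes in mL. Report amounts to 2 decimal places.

Scale factor relative to 1 L: 0.06.
trehalose: 1.5 g per 100 mL × 60 mL ÷ 100 = 0.90 g
sodium chloride: 341 mmol/L × 58.44 g/mol × 0.06 L ÷ 1000 = 1.20 g
sucrose: 91.8 mmol/L × 342.3 g/mol × 0.06 L ÷ 1000 = 1.89 g
L-histidine: 0.056 g per 100 mL × 60 mL ÷ 100 = 0.0336 g = 33.60 mg
ferric chloride: dilute stock: 0.371 mM × 60 mL ÷ 8.74 mM = 2.55 mL

trehalose 0.90 g; sodium chloride 1.20 g; sucrose 1.89 g; L-histidine 33.60 mg; ferric chloride 2.55 mL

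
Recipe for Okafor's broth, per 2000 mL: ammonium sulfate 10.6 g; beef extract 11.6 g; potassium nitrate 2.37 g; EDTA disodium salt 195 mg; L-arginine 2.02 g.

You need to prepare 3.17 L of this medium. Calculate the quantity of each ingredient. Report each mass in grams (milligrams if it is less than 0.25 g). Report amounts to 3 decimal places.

ammonium sulfate 16.801 g; beef extract 18.386 g; potassium nitrate 3.756 g; EDTA disodium salt 0.309 g; L-arginine 3.202 g

Ratio of target to recipe volume: 3170 / 2000 = 1.585.
ammonium sulfate: 10.6 g × (3170 mL / 2000 mL) = 16.801 g
beef extract: 11.6 g × (3170 mL / 2000 mL) = 18.386 g
potassium nitrate: 2.37 g × (3170 mL / 2000 mL) = 3.756 g
EDTA disodium salt: 195 mg × (3170 mL / 2000 mL) = 309.075 mg = 0.309 g
L-arginine: 2.02 g × (3170 mL / 2000 mL) = 3.202 g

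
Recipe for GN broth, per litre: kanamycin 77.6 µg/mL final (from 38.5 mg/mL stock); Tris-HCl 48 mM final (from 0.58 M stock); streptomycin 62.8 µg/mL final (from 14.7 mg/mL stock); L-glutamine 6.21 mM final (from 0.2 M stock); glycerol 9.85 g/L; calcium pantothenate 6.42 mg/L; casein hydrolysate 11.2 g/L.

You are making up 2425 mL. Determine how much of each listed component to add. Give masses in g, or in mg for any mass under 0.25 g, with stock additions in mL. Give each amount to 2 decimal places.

kanamycin 4.89 mL; Tris-HCl 200.69 mL; streptomycin 10.36 mL; L-glutamine 75.30 mL; glycerol 23.89 g; calcium pantothenate 15.57 mg; casein hydrolysate 27.16 g

Scale factor relative to 1 L: 2.425.
kanamycin: C1V1 = C2V2 → 77.6 µg/mL × 2425 mL ÷ 38500 µg/mL = 4.89 mL
Tris-HCl: C1V1 = C2V2 → 48 mM × 2425 mL ÷ 580 mM = 200.69 mL
streptomycin: V = C2·V2/C1 = 62.8 µg/mL × 2425 mL ÷ 14700 µg/mL = 10.36 mL
L-glutamine: V = C2·V2/C1 = 6.21 mM × 2425 mL ÷ 200 mM = 75.30 mL
glycerol: 9.85 g/L × 2.425 L = 23.89 g
calcium pantothenate: 6.42 mg/L × 2.425 L = 15.57 mg
casein hydrolysate: 11.2 g/L × 2.425 L = 27.16 g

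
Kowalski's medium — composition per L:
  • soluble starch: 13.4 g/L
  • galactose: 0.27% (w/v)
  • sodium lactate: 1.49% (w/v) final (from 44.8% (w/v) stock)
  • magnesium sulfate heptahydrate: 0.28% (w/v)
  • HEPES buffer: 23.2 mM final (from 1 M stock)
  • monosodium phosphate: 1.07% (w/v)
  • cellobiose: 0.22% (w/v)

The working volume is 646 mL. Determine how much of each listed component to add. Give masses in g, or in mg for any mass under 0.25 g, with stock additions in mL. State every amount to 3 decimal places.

Scale factor relative to 1 L: 0.646.
soluble starch: 13.4 g/L × 0.646 L = 8.656 g
galactose: 0.27% w/v = 2.7 g/L → 2.7 × 0.646 L = 1.744 g
sodium lactate: C1V1 = C2V2 → 1.49% ÷ 44.8% × 646 mL = 21.485 mL
magnesium sulfate heptahydrate: 0.28 g per 100 mL × 646 mL ÷ 100 = 1.809 g
HEPES buffer: dilute stock: 23.2 mM × 646 mL ÷ 1000 mM = 14.987 mL
monosodium phosphate: 1.07 g per 100 mL × 646 mL ÷ 100 = 6.912 g
cellobiose: 0.22% w/v = 2.2 g/L → 2.2 × 0.646 L = 1.421 g

soluble starch 8.656 g; galactose 1.744 g; sodium lactate 21.485 mL; magnesium sulfate heptahydrate 1.809 g; HEPES buffer 14.987 mL; monosodium phosphate 6.912 g; cellobiose 1.421 g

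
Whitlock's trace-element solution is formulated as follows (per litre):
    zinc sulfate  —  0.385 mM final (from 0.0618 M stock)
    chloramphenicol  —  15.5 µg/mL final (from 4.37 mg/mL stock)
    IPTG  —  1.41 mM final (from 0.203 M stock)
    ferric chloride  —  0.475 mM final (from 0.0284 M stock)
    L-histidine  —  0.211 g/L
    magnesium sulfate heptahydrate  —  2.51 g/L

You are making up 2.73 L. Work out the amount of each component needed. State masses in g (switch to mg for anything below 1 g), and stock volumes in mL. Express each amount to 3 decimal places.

zinc sulfate 17.007 mL; chloramphenicol 9.683 mL; IPTG 18.962 mL; ferric chloride 45.660 mL; L-histidine 576.030 mg; magnesium sulfate heptahydrate 6.852 g

Working volume: 2.73 L.
zinc sulfate: dilute stock: 0.385 mM × 2730 mL ÷ 61.8 mM = 17.007 mL
chloramphenicol: C1V1 = C2V2 → 15.5 µg/mL × 2730 mL ÷ 4370 µg/mL = 9.683 mL
IPTG: C1V1 = C2V2 → 1.41 mM × 2730 mL ÷ 203 mM = 18.962 mL
ferric chloride: dilute stock: 0.475 mM × 2730 mL ÷ 28.4 mM = 45.660 mL
L-histidine: 0.211 g/L × 2.73 L = 0.57603 g = 576.030 mg
magnesium sulfate heptahydrate: 2.51 g/L × 2.73 L = 6.852 g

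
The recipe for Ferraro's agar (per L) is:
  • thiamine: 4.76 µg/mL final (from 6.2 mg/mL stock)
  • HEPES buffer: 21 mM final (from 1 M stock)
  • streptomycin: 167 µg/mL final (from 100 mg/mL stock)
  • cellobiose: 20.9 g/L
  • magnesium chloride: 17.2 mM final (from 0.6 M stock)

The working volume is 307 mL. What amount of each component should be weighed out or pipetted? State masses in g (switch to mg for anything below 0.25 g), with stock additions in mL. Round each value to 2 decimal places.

Target volume = 307 mL = 0.307 L.
thiamine: V = C2·V2/C1 = 4.76 µg/mL × 307 mL ÷ 6200 µg/mL = 0.24 mL
HEPES buffer: dilute stock: 21 mM × 307 mL ÷ 1000 mM = 6.45 mL
streptomycin: V = C2·V2/C1 = 167 µg/mL × 307 mL ÷ 100000 µg/mL = 0.51 mL
cellobiose: 20.9 g/L × 0.307 L = 6.42 g
magnesium chloride: V = C2·V2/C1 = 17.2 mM × 307 mL ÷ 600 mM = 8.80 mL

thiamine 0.24 mL; HEPES buffer 6.45 mL; streptomycin 0.51 mL; cellobiose 6.42 g; magnesium chloride 8.80 mL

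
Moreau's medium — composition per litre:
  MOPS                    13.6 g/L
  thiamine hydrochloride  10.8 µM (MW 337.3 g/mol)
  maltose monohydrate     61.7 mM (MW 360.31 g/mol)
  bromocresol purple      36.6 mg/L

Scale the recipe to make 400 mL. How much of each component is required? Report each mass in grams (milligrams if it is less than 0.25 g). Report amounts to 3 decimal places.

Working volume: 400 mL = 0.4 L.
MOPS: 13.6 g/L × 0.4 L = 5.440 g
thiamine hydrochloride: 10.8 µmol/L × 337.3 g/mol × 0.4 L ÷ 1000 = 1.457 mg
maltose monohydrate: 61.7 mmol/L × 360.31 g/mol × 0.4 L ÷ 1000 = 8.892 g
bromocresol purple: 36.6 mg/L × 0.4 L = 14.640 mg

MOPS 5.440 g; thiamine hydrochloride 1.457 mg; maltose monohydrate 8.892 g; bromocresol purple 14.640 mg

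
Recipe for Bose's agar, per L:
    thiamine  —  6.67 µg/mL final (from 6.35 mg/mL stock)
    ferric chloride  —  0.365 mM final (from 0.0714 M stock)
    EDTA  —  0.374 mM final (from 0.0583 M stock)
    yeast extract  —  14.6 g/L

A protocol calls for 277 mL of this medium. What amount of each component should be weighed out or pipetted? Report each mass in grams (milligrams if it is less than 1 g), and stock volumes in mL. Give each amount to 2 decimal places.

thiamine 0.29 mL; ferric chloride 1.42 mL; EDTA 1.78 mL; yeast extract 4.04 g

Scale factor relative to 1 L: 0.277.
thiamine: C1V1 = C2V2 → 6.67 µg/mL × 277 mL ÷ 6350 µg/mL = 0.29 mL
ferric chloride: V = C2·V2/C1 = 0.365 mM × 277 mL ÷ 71.4 mM = 1.42 mL
EDTA: dilute stock: 0.374 mM × 277 mL ÷ 58.3 mM = 1.78 mL
yeast extract: 14.6 g/L × 0.277 L = 4.04 g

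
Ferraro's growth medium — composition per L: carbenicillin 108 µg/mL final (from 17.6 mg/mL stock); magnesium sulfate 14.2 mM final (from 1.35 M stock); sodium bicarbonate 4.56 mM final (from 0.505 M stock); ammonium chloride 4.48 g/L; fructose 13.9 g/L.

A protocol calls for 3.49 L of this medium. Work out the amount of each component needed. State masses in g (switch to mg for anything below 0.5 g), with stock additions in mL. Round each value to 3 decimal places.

carbenicillin 21.416 mL; magnesium sulfate 36.710 mL; sodium bicarbonate 31.514 mL; ammonium chloride 15.635 g; fructose 48.511 g

Scale factor relative to 1 L: 3.49.
carbenicillin: dilute stock: 108 µg/mL × 3490 mL ÷ 17600 µg/mL = 21.416 mL
magnesium sulfate: C1V1 = C2V2 → 14.2 mM × 3490 mL ÷ 1350 mM = 36.710 mL
sodium bicarbonate: C1V1 = C2V2 → 4.56 mM × 3490 mL ÷ 505 mM = 31.514 mL
ammonium chloride: 4.48 g/L × 3.49 L = 15.635 g
fructose: 13.9 g/L × 3.49 L = 48.511 g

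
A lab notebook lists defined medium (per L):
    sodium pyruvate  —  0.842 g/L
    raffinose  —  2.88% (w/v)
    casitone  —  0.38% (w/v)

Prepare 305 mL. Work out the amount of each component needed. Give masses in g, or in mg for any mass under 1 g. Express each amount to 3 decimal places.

sodium pyruvate 256.810 mg; raffinose 8.784 g; casitone 1.159 g

Target volume = 305 mL = 0.305 L.
sodium pyruvate: 0.842 g/L × 0.305 L = 0.25681 g = 256.810 mg
raffinose: 2.88% w/v = 28.8 g/L → 28.8 × 0.305 L = 8.784 g
casitone: 0.38% w/v = 3.8 g/L → 3.8 × 0.305 L = 1.159 g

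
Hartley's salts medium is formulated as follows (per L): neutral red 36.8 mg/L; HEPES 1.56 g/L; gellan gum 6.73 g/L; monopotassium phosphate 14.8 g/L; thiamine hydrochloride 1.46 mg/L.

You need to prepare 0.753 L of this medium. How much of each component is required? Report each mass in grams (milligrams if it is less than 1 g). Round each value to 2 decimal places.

neutral red 27.71 mg; HEPES 1.17 g; gellan gum 5.07 g; monopotassium phosphate 11.14 g; thiamine hydrochloride 1.10 mg

Working volume: 0.753 L.
neutral red: 36.8 mg/L × 0.753 L = 27.71 mg
HEPES: 1.56 g/L × 0.753 L = 1.17 g
gellan gum: 6.73 g/L × 0.753 L = 5.07 g
monopotassium phosphate: 14.8 g/L × 0.753 L = 11.14 g
thiamine hydrochloride: 1.46 mg/L × 0.753 L = 1.10 mg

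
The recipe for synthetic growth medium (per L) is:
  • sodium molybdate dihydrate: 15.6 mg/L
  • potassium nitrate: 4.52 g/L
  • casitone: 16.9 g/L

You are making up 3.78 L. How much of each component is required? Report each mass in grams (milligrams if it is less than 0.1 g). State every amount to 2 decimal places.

sodium molybdate dihydrate 58.97 mg; potassium nitrate 17.09 g; casitone 63.88 g

Scale factor relative to 1 L: 3.78.
sodium molybdate dihydrate: 15.6 mg/L × 3.78 L = 58.97 mg
potassium nitrate: 4.52 g/L × 3.78 L = 17.09 g
casitone: 16.9 g/L × 3.78 L = 63.88 g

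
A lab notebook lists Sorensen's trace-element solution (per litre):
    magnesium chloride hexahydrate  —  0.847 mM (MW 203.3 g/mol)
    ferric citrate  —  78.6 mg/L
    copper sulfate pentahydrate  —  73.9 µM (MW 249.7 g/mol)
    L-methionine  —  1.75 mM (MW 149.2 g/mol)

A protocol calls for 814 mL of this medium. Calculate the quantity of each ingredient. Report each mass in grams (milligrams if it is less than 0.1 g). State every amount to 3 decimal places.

Working volume: 814 mL = 0.814 L.
magnesium chloride hexahydrate: 0.847 mmol/L × 203.3 g/mol × 0.814 L ÷ 1000 = 0.140 g
ferric citrate: 78.6 mg/L × 0.814 L = 63.980 mg
copper sulfate pentahydrate: 73.9 µmol/L × 249.7 g/mol × 0.814 L ÷ 1000 = 15.021 mg
L-methionine: 1.75 mmol/L × 149.2 g/mol × 0.814 L ÷ 1000 = 0.213 g

magnesium chloride hexahydrate 0.140 g; ferric citrate 63.980 mg; copper sulfate pentahydrate 15.021 mg; L-methionine 0.213 g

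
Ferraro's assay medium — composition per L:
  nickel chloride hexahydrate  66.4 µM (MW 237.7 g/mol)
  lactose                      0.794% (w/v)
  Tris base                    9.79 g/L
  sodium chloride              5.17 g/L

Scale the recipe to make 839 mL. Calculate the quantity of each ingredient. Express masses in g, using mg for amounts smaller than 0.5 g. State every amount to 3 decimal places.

nickel chloride hexahydrate 13.242 mg; lactose 6.662 g; Tris base 8.214 g; sodium chloride 4.338 g

Working volume: 839 mL = 0.839 L.
nickel chloride hexahydrate: 66.4 µmol/L × 237.7 g/mol × 0.839 L ÷ 1000 = 13.242 mg
lactose: 0.794% w/v = 7.94 g/L → 7.94 × 0.839 L = 6.662 g
Tris base: 9.79 g/L × 0.839 L = 8.214 g
sodium chloride: 5.17 g/L × 0.839 L = 4.338 g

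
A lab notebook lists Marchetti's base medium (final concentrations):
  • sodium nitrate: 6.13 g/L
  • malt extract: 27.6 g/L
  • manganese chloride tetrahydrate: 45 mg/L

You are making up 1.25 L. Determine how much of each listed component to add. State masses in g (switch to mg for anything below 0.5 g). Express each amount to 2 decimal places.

sodium nitrate 7.66 g; malt extract 34.50 g; manganese chloride tetrahydrate 56.25 mg

Working volume: 1.25 L.
sodium nitrate: 6.13 g/L × 1.25 L = 7.66 g
malt extract: 27.6 g/L × 1.25 L = 34.50 g
manganese chloride tetrahydrate: 45 mg/L × 1.25 L = 56.25 mg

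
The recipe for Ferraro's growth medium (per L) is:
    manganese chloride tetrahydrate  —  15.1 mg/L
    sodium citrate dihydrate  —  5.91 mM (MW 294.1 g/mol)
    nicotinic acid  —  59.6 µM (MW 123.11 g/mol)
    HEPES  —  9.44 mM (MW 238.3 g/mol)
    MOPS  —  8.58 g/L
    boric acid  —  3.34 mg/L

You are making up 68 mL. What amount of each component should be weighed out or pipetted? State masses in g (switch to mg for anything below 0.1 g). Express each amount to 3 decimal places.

manganese chloride tetrahydrate 1.027 mg; sodium citrate dihydrate 0.118 g; nicotinic acid 0.499 mg; HEPES 0.153 g; MOPS 0.583 g; boric acid 0.227 mg

Target volume = 68 mL = 0.068 L.
manganese chloride tetrahydrate: 15.1 mg/L × 0.068 L = 1.027 mg
sodium citrate dihydrate: 5.91 mmol/L × 294.1 g/mol × 0.068 L ÷ 1000 = 0.118 g
nicotinic acid: 59.6 µmol/L × 123.11 g/mol × 0.068 L ÷ 1000 = 0.499 mg
HEPES: 9.44 mmol/L × 238.3 g/mol × 0.068 L ÷ 1000 = 0.153 g
MOPS: 8.58 g/L × 0.068 L = 0.583 g
boric acid: 3.34 mg/L × 0.068 L = 0.227 mg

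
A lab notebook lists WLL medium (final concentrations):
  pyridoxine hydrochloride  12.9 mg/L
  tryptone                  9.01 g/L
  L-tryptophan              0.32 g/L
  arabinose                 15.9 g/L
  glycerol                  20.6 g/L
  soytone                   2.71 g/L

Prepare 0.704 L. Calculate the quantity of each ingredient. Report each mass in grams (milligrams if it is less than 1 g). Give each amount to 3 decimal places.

Working volume: 0.704 L.
pyridoxine hydrochloride: 12.9 mg/L × 0.704 L = 9.082 mg
tryptone: 9.01 g/L × 0.704 L = 6.343 g
L-tryptophan: 0.32 g/L × 0.704 L = 0.22528 g = 225.280 mg
arabinose: 15.9 g/L × 0.704 L = 11.194 g
glycerol: 20.6 g/L × 0.704 L = 14.502 g
soytone: 2.71 g/L × 0.704 L = 1.908 g

pyridoxine hydrochloride 9.082 mg; tryptone 6.343 g; L-tryptophan 225.280 mg; arabinose 11.194 g; glycerol 14.502 g; soytone 1.908 g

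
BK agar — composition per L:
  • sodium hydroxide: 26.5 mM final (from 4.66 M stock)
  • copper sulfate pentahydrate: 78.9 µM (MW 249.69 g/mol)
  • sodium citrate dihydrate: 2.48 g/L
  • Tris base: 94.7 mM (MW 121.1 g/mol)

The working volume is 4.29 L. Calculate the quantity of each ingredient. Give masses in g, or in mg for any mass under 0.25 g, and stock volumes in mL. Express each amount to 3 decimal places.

Working volume: 4.29 L.
sodium hydroxide: V = C2·V2/C1 = 26.5 mM × 4290 mL ÷ 4660 mM = 24.396 mL
copper sulfate pentahydrate: 78.9 µmol/L × 249.69 g/mol × 4.29 L ÷ 1000 = 84.515 mg
sodium citrate dihydrate: 2.48 g/L × 4.29 L = 10.639 g
Tris base: 94.7 mmol/L × 121.1 g/mol × 4.29 L ÷ 1000 = 49.198 g

sodium hydroxide 24.396 mL; copper sulfate pentahydrate 84.515 mg; sodium citrate dihydrate 10.639 g; Tris base 49.198 g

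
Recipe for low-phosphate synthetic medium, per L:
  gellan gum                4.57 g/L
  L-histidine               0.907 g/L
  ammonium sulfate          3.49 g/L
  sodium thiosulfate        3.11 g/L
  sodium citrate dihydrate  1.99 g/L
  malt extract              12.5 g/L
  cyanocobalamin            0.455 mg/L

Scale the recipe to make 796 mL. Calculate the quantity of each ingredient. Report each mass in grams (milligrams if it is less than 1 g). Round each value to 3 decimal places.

Target volume = 796 mL = 0.796 L.
gellan gum: 4.57 g/L × 0.796 L = 3.638 g
L-histidine: 0.907 g/L × 0.796 L = 0.721972 g = 721.972 mg
ammonium sulfate: 3.49 g/L × 0.796 L = 2.778 g
sodium thiosulfate: 3.11 g/L × 0.796 L = 2.476 g
sodium citrate dihydrate: 1.99 g/L × 0.796 L = 1.584 g
malt extract: 12.5 g/L × 0.796 L = 9.950 g
cyanocobalamin: 0.455 mg/L × 0.796 L = 0.362 mg

gellan gum 3.638 g; L-histidine 721.972 mg; ammonium sulfate 2.778 g; sodium thiosulfate 2.476 g; sodium citrate dihydrate 1.584 g; malt extract 9.950 g; cyanocobalamin 0.362 mg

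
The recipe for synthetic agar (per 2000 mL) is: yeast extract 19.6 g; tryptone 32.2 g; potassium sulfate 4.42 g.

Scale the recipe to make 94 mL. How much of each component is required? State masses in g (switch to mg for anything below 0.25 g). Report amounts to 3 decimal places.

Ratio of target to recipe volume: 94 / 2000 = 0.047.
yeast extract: 19.6 g × (94 mL / 2000 mL) = 0.921 g
tryptone: 32.2 g × (94 mL / 2000 mL) = 1.513 g
potassium sulfate: 4.42 g × (94 mL / 2000 mL) = 0.20774 g = 207.740 mg

yeast extract 0.921 g; tryptone 1.513 g; potassium sulfate 207.740 mg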